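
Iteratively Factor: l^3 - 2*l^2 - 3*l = (l)*(l^2 - 2*l - 3) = l*(l - 3)*(l + 1)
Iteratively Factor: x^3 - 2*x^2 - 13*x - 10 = (x + 1)*(x^2 - 3*x - 10) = (x + 1)*(x + 2)*(x - 5)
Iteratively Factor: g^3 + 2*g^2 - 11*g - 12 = (g + 1)*(g^2 + g - 12) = (g + 1)*(g + 4)*(g - 3)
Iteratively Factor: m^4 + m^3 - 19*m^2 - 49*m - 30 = (m + 2)*(m^3 - m^2 - 17*m - 15) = (m + 1)*(m + 2)*(m^2 - 2*m - 15) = (m - 5)*(m + 1)*(m + 2)*(m + 3)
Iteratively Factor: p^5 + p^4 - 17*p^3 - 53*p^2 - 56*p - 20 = (p + 1)*(p^4 - 17*p^2 - 36*p - 20) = (p - 5)*(p + 1)*(p^3 + 5*p^2 + 8*p + 4) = (p - 5)*(p + 1)^2*(p^2 + 4*p + 4) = (p - 5)*(p + 1)^2*(p + 2)*(p + 2)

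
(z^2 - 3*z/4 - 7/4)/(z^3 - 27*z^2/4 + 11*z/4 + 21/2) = 1/(z - 6)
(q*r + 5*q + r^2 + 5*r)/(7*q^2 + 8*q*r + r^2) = (r + 5)/(7*q + r)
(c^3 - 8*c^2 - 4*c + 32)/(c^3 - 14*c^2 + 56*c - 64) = (c + 2)/(c - 4)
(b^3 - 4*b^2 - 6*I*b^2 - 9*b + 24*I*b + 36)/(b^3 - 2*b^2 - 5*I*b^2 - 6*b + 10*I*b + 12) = (b^2 - b*(4 + 3*I) + 12*I)/(b^2 - 2*b*(1 + I) + 4*I)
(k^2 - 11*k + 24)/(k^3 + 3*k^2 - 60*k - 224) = (k - 3)/(k^2 + 11*k + 28)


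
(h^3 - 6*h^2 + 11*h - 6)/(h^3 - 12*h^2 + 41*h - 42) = (h - 1)/(h - 7)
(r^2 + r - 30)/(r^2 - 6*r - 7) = (-r^2 - r + 30)/(-r^2 + 6*r + 7)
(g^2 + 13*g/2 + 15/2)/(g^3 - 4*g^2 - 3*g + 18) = (2*g^2 + 13*g + 15)/(2*(g^3 - 4*g^2 - 3*g + 18))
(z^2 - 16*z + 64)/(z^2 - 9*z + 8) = (z - 8)/(z - 1)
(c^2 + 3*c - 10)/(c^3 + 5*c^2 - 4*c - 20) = 1/(c + 2)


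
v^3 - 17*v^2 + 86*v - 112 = (v - 8)*(v - 7)*(v - 2)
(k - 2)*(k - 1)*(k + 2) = k^3 - k^2 - 4*k + 4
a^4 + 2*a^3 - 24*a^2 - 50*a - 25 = (a - 5)*(a + 1)^2*(a + 5)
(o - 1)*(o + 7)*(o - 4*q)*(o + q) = o^4 - 3*o^3*q + 6*o^3 - 4*o^2*q^2 - 18*o^2*q - 7*o^2 - 24*o*q^2 + 21*o*q + 28*q^2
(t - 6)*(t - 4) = t^2 - 10*t + 24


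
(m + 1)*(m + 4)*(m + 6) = m^3 + 11*m^2 + 34*m + 24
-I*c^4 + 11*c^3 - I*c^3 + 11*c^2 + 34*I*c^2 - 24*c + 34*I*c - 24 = (c + I)*(c + 4*I)*(c + 6*I)*(-I*c - I)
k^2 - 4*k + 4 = (k - 2)^2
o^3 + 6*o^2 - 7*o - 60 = (o - 3)*(o + 4)*(o + 5)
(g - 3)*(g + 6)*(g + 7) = g^3 + 10*g^2 + 3*g - 126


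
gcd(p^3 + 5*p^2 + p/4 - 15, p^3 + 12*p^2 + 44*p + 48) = p + 4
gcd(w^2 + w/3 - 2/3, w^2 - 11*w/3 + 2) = w - 2/3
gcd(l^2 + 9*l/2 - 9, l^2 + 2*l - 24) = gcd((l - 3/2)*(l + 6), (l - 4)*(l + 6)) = l + 6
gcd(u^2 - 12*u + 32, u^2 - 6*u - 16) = u - 8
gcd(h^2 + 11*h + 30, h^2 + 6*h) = h + 6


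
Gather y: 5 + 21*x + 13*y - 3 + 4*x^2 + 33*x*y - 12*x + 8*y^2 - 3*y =4*x^2 + 9*x + 8*y^2 + y*(33*x + 10) + 2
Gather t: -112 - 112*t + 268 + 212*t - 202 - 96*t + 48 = 4*t + 2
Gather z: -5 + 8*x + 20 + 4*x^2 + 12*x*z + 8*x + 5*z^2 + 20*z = 4*x^2 + 16*x + 5*z^2 + z*(12*x + 20) + 15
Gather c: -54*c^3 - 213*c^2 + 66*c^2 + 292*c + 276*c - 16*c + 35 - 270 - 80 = -54*c^3 - 147*c^2 + 552*c - 315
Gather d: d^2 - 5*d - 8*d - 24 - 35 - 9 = d^2 - 13*d - 68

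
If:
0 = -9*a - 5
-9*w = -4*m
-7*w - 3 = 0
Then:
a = -5/9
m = -27/28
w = -3/7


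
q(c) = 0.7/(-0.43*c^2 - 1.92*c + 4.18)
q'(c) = 0.7*(0.86*c + 1.92)/(-0.43*c^2 - 1.92*c + 4.18)^2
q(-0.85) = 0.13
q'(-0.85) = 0.03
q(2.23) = -0.31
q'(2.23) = 0.54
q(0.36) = 0.20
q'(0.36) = 0.13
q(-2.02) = 0.11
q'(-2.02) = 0.00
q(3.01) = -0.13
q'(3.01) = 0.10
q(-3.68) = 0.13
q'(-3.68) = -0.03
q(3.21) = -0.11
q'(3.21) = 0.08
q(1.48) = 1.77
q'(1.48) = 14.21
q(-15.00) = -0.01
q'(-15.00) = -0.00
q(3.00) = -0.13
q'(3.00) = 0.11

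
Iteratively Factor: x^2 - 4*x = (x)*(x - 4)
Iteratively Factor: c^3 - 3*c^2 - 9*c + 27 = (c + 3)*(c^2 - 6*c + 9) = (c - 3)*(c + 3)*(c - 3)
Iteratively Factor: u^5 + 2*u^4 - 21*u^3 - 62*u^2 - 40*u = (u + 2)*(u^4 - 21*u^2 - 20*u) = (u + 1)*(u + 2)*(u^3 - u^2 - 20*u) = (u - 5)*(u + 1)*(u + 2)*(u^2 + 4*u) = (u - 5)*(u + 1)*(u + 2)*(u + 4)*(u)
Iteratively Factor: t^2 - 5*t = (t - 5)*(t)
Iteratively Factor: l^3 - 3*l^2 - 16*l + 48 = (l - 3)*(l^2 - 16) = (l - 3)*(l + 4)*(l - 4)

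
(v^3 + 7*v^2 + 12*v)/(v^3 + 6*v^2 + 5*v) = (v^2 + 7*v + 12)/(v^2 + 6*v + 5)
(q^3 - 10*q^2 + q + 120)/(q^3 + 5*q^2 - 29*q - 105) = (q - 8)/(q + 7)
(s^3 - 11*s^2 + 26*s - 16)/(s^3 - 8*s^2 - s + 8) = (s - 2)/(s + 1)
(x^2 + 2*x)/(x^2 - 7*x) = (x + 2)/(x - 7)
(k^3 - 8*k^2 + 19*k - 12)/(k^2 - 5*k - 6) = (-k^3 + 8*k^2 - 19*k + 12)/(-k^2 + 5*k + 6)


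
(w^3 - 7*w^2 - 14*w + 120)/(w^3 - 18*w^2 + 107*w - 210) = (w + 4)/(w - 7)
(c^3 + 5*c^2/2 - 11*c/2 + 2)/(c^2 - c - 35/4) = 2*(-2*c^3 - 5*c^2 + 11*c - 4)/(-4*c^2 + 4*c + 35)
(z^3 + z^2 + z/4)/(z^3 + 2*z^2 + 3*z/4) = (2*z + 1)/(2*z + 3)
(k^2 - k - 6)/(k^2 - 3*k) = (k + 2)/k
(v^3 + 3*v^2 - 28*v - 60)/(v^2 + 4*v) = (v^3 + 3*v^2 - 28*v - 60)/(v*(v + 4))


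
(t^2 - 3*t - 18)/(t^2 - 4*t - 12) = (t + 3)/(t + 2)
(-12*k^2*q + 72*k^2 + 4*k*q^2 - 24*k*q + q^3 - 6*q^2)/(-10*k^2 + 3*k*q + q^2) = (6*k*q - 36*k + q^2 - 6*q)/(5*k + q)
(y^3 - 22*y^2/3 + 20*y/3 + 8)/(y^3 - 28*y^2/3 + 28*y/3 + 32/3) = (y - 6)/(y - 8)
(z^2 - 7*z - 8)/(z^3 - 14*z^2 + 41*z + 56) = 1/(z - 7)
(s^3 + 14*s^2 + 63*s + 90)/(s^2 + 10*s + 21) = (s^2 + 11*s + 30)/(s + 7)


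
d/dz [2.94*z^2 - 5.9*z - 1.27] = 5.88*z - 5.9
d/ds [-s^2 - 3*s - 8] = -2*s - 3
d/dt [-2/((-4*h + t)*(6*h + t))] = 2*(2*h + 2*t)/((4*h - t)^2*(6*h + t)^2)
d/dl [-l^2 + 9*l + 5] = 9 - 2*l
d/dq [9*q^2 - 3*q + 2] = 18*q - 3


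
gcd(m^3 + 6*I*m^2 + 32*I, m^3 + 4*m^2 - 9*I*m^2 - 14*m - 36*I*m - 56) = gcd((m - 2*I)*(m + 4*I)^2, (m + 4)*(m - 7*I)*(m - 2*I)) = m - 2*I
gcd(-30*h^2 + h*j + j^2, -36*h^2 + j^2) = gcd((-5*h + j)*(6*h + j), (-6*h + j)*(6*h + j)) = 6*h + j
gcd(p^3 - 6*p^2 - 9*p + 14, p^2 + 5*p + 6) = p + 2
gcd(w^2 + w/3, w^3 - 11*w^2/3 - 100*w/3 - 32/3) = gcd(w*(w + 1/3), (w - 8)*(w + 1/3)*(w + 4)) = w + 1/3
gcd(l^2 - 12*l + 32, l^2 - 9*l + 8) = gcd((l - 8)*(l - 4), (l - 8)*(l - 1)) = l - 8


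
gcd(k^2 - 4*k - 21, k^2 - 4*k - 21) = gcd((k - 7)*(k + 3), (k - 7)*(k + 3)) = k^2 - 4*k - 21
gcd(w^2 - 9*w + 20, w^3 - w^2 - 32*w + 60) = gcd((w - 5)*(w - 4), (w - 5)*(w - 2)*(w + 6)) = w - 5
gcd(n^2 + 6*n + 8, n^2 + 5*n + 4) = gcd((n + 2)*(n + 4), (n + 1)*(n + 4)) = n + 4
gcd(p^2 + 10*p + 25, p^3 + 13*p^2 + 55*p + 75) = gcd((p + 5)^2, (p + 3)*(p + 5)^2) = p^2 + 10*p + 25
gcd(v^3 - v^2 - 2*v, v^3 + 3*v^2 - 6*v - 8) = v^2 - v - 2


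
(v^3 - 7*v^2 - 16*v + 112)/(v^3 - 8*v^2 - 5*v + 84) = (v + 4)/(v + 3)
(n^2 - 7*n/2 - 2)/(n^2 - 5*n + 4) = (n + 1/2)/(n - 1)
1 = 1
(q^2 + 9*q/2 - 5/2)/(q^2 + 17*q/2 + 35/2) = (2*q - 1)/(2*q + 7)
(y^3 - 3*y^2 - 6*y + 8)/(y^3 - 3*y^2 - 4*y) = (y^2 + y - 2)/(y*(y + 1))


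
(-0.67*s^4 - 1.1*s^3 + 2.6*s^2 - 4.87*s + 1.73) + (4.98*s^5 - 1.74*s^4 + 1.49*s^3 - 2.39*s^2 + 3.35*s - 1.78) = 4.98*s^5 - 2.41*s^4 + 0.39*s^3 + 0.21*s^2 - 1.52*s - 0.05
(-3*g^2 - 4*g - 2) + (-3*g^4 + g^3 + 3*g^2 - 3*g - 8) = -3*g^4 + g^3 - 7*g - 10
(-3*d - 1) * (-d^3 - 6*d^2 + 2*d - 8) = 3*d^4 + 19*d^3 + 22*d + 8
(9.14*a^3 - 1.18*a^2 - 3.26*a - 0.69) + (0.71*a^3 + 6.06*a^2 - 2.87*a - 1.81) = 9.85*a^3 + 4.88*a^2 - 6.13*a - 2.5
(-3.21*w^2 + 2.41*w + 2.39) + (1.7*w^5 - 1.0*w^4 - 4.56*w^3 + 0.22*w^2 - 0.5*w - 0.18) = 1.7*w^5 - 1.0*w^4 - 4.56*w^3 - 2.99*w^2 + 1.91*w + 2.21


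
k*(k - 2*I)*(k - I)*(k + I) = k^4 - 2*I*k^3 + k^2 - 2*I*k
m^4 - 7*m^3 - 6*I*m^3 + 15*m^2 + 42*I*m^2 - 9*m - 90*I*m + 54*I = (m - 3)^2*(m - 1)*(m - 6*I)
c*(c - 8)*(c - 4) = c^3 - 12*c^2 + 32*c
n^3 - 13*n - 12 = (n - 4)*(n + 1)*(n + 3)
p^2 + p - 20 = (p - 4)*(p + 5)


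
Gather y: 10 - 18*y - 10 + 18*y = 0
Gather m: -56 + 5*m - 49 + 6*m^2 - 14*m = 6*m^2 - 9*m - 105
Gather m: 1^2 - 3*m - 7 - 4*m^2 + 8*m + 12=-4*m^2 + 5*m + 6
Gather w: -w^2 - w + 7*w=-w^2 + 6*w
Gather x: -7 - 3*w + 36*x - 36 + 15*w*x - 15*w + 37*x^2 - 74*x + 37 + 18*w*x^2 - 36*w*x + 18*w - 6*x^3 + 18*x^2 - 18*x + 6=-6*x^3 + x^2*(18*w + 55) + x*(-21*w - 56)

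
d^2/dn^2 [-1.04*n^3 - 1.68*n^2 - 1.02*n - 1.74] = -6.24*n - 3.36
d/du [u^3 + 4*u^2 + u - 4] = 3*u^2 + 8*u + 1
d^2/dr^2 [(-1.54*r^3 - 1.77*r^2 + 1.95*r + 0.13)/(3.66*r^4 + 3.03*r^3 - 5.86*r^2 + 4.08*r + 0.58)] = (-41.2584479999998*r^9 - 142.261272*r^8 - 2.49245999999994*r^7 + 539.668734*r^6 + 409.589766*r^5 - 164.379816*r^4 - 129.073124*r^3 - 65.9679599999999*r^2 + 16.637988*r - 5.208064)/(49.027896*r^12 + 121.766004*r^11 - 134.688366*r^10 - 198.137097*r^9 + 510.435234*r^8 - 61.9235640000001*r^7 - 511.77745*r^6 + 561.80844*r^5 - 186.177984*r^4 - 12.227436*r^3 + 23.050824*r^2 + 4.117536*r + 0.195112)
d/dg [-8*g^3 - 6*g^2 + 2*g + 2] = -24*g^2 - 12*g + 2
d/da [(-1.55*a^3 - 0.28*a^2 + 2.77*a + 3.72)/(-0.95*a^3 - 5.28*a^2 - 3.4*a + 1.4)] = (8.88178419700125e-16*a^5 + 7.918*a^4 + 15.803*a^3 + 19.6696*a^2 + 38.4992*a + 16.526)/(0.9025*a^6 + 10.032*a^5 + 34.3384*a^4 + 33.244*a^3 - 3.224*a^2 - 9.52*a + 1.96)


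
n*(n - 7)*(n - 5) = n^3 - 12*n^2 + 35*n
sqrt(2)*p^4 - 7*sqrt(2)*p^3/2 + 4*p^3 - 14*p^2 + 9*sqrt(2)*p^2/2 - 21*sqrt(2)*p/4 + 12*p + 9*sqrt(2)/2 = (p - 2)*(p - 3/2)*(p + 3*sqrt(2)/2)*(sqrt(2)*p + 1)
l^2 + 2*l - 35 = (l - 5)*(l + 7)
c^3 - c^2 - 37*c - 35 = (c - 7)*(c + 1)*(c + 5)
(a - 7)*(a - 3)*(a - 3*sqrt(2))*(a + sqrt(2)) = a^4 - 10*a^3 - 2*sqrt(2)*a^3 + 15*a^2 + 20*sqrt(2)*a^2 - 42*sqrt(2)*a + 60*a - 126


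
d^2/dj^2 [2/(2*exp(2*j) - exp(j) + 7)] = 2*((1 - 8*exp(j))*(2*exp(2*j) - exp(j) + 7) + 2*(4*exp(j) - 1)^2*exp(j))*exp(j)/(2*exp(2*j) - exp(j) + 7)^3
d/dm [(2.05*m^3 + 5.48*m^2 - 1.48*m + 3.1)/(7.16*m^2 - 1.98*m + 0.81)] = (14.678*m^4 - 8.11799999999999*m^3 + 4.72789999999999*m^2 - 35.5144*m + 4.9392)/(51.2656*m^4 - 28.3536*m^3 + 15.5196*m^2 - 3.2076*m + 0.6561)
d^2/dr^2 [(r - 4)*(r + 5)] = 2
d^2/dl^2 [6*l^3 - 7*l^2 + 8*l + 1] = 36*l - 14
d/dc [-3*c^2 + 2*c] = 2 - 6*c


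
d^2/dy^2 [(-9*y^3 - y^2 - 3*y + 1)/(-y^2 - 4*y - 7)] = 8*(20*y^3 + 183*y^2 + 312*y - 11)/(y^6 + 12*y^5 + 69*y^4 + 232*y^3 + 483*y^2 + 588*y + 343)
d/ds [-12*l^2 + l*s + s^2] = l + 2*s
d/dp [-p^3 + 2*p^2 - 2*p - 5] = -3*p^2 + 4*p - 2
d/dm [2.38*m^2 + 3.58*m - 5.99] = 4.76*m + 3.58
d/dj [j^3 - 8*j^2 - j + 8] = 3*j^2 - 16*j - 1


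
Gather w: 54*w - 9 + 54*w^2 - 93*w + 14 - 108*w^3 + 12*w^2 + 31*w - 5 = -108*w^3 + 66*w^2 - 8*w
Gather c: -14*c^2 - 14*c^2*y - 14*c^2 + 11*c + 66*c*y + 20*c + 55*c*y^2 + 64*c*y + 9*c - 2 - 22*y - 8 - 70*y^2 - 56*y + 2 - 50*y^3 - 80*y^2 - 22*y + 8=c^2*(-14*y - 28) + c*(55*y^2 + 130*y + 40) - 50*y^3 - 150*y^2 - 100*y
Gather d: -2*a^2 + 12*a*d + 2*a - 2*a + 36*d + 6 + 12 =-2*a^2 + d*(12*a + 36) + 18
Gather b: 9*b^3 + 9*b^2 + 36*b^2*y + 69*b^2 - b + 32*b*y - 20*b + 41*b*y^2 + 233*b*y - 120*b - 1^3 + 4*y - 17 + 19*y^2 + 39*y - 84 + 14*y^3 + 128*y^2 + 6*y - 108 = 9*b^3 + b^2*(36*y + 78) + b*(41*y^2 + 265*y - 141) + 14*y^3 + 147*y^2 + 49*y - 210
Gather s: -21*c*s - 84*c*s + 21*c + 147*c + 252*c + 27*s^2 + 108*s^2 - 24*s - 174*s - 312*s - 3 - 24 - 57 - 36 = 420*c + 135*s^2 + s*(-105*c - 510) - 120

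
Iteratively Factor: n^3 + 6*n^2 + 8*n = (n + 2)*(n^2 + 4*n) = (n + 2)*(n + 4)*(n)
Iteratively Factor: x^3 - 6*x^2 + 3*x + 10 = (x + 1)*(x^2 - 7*x + 10) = (x - 2)*(x + 1)*(x - 5)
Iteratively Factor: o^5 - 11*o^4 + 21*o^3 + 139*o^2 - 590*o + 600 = (o - 5)*(o^4 - 6*o^3 - 9*o^2 + 94*o - 120) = (o - 5)*(o - 3)*(o^3 - 3*o^2 - 18*o + 40) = (o - 5)^2*(o - 3)*(o^2 + 2*o - 8) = (o - 5)^2*(o - 3)*(o + 4)*(o - 2)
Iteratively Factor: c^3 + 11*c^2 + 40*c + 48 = (c + 4)*(c^2 + 7*c + 12) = (c + 4)^2*(c + 3)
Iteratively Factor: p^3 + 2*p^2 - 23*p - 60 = (p + 4)*(p^2 - 2*p - 15) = (p - 5)*(p + 4)*(p + 3)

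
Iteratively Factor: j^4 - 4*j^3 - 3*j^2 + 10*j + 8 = (j - 2)*(j^3 - 2*j^2 - 7*j - 4) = (j - 2)*(j + 1)*(j^2 - 3*j - 4) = (j - 2)*(j + 1)^2*(j - 4)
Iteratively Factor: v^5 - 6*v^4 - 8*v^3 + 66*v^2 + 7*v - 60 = (v - 1)*(v^4 - 5*v^3 - 13*v^2 + 53*v + 60) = (v - 1)*(v + 3)*(v^3 - 8*v^2 + 11*v + 20) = (v - 1)*(v + 1)*(v + 3)*(v^2 - 9*v + 20) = (v - 5)*(v - 1)*(v + 1)*(v + 3)*(v - 4)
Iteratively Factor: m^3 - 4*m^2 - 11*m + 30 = (m - 2)*(m^2 - 2*m - 15) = (m - 5)*(m - 2)*(m + 3)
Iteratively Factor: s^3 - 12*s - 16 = (s - 4)*(s^2 + 4*s + 4) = (s - 4)*(s + 2)*(s + 2)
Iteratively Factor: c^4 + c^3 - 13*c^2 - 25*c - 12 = (c + 3)*(c^3 - 2*c^2 - 7*c - 4) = (c - 4)*(c + 3)*(c^2 + 2*c + 1) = (c - 4)*(c + 1)*(c + 3)*(c + 1)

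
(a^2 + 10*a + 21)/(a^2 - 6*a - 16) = (a^2 + 10*a + 21)/(a^2 - 6*a - 16)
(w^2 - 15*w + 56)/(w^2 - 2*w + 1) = (w^2 - 15*w + 56)/(w^2 - 2*w + 1)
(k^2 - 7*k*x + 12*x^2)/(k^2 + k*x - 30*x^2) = (k^2 - 7*k*x + 12*x^2)/(k^2 + k*x - 30*x^2)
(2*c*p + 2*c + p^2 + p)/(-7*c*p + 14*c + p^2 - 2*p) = (2*c*p + 2*c + p^2 + p)/(-7*c*p + 14*c + p^2 - 2*p)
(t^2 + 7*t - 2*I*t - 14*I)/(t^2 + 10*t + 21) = (t - 2*I)/(t + 3)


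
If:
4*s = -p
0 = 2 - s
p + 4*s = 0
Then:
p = -8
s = 2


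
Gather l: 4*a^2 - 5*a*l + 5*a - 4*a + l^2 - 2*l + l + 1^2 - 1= 4*a^2 + a + l^2 + l*(-5*a - 1)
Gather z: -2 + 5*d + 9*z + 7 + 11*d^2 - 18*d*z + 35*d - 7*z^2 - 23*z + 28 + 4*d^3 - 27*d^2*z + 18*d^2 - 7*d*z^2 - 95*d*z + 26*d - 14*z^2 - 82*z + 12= 4*d^3 + 29*d^2 + 66*d + z^2*(-7*d - 21) + z*(-27*d^2 - 113*d - 96) + 45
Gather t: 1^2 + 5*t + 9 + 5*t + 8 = 10*t + 18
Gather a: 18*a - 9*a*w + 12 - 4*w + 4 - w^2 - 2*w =a*(18 - 9*w) - w^2 - 6*w + 16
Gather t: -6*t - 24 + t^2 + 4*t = t^2 - 2*t - 24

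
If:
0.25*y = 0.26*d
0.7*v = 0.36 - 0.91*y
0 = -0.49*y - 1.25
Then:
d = -2.45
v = 3.83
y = -2.55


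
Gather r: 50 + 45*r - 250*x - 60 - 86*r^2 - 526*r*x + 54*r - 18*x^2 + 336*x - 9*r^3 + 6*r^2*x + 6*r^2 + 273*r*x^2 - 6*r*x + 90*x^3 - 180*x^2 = -9*r^3 + r^2*(6*x - 80) + r*(273*x^2 - 532*x + 99) + 90*x^3 - 198*x^2 + 86*x - 10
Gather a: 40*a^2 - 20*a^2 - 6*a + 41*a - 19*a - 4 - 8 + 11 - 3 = 20*a^2 + 16*a - 4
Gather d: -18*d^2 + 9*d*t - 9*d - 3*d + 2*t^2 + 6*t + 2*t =-18*d^2 + d*(9*t - 12) + 2*t^2 + 8*t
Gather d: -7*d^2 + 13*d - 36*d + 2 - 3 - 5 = -7*d^2 - 23*d - 6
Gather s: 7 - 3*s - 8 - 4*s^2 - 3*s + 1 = -4*s^2 - 6*s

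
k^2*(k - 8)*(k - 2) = k^4 - 10*k^3 + 16*k^2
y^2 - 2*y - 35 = (y - 7)*(y + 5)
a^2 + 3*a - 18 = (a - 3)*(a + 6)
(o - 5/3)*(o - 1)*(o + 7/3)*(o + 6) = o^4 + 17*o^3/3 - 59*o^2/9 - 211*o/9 + 70/3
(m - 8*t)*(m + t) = m^2 - 7*m*t - 8*t^2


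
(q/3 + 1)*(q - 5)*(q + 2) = q^3/3 - 19*q/3 - 10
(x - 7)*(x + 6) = x^2 - x - 42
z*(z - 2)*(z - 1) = z^3 - 3*z^2 + 2*z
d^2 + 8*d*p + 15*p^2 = (d + 3*p)*(d + 5*p)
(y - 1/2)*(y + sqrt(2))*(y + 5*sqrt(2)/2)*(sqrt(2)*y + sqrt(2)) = sqrt(2)*y^4 + sqrt(2)*y^3/2 + 7*y^3 + 7*y^2/2 + 9*sqrt(2)*y^2/2 - 7*y/2 + 5*sqrt(2)*y/2 - 5*sqrt(2)/2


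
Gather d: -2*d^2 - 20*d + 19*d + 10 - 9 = -2*d^2 - d + 1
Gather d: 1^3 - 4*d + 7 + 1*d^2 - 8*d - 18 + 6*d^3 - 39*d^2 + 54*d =6*d^3 - 38*d^2 + 42*d - 10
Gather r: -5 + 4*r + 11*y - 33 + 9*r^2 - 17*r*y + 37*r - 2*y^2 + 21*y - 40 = 9*r^2 + r*(41 - 17*y) - 2*y^2 + 32*y - 78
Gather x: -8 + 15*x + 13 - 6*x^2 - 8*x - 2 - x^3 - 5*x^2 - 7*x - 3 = -x^3 - 11*x^2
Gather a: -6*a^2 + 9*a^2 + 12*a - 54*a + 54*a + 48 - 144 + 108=3*a^2 + 12*a + 12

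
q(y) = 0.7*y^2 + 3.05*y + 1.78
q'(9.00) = 15.65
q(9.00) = 85.93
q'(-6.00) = -5.35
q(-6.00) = 8.68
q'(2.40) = 6.41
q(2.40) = 13.13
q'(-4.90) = -3.81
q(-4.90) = 3.64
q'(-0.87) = 1.83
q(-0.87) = -0.34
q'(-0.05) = 2.98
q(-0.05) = 1.63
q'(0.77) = 4.13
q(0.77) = 4.54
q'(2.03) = 5.89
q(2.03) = 10.86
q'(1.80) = 5.57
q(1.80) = 9.54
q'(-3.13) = -1.33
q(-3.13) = -0.91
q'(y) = 1.4*y + 3.05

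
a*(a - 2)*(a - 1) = a^3 - 3*a^2 + 2*a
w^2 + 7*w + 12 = (w + 3)*(w + 4)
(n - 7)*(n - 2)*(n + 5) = n^3 - 4*n^2 - 31*n + 70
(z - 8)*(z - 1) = z^2 - 9*z + 8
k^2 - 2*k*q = k*(k - 2*q)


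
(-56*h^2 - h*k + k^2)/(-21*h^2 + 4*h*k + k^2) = (8*h - k)/(3*h - k)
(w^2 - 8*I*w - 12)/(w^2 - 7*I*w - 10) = (w - 6*I)/(w - 5*I)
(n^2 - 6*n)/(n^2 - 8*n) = (n - 6)/(n - 8)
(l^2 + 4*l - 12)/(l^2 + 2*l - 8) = (l + 6)/(l + 4)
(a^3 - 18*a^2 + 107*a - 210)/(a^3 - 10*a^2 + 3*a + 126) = (a - 5)/(a + 3)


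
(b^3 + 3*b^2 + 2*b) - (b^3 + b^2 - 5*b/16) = 2*b^2 + 37*b/16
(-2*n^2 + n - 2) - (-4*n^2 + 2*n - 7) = 2*n^2 - n + 5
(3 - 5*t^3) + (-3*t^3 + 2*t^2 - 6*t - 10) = -8*t^3 + 2*t^2 - 6*t - 7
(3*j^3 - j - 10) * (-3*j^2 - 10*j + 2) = -9*j^5 - 30*j^4 + 9*j^3 + 40*j^2 + 98*j - 20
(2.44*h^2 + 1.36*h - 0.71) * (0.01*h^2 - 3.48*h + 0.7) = 0.0244*h^4 - 8.4776*h^3 - 3.0319*h^2 + 3.4228*h - 0.497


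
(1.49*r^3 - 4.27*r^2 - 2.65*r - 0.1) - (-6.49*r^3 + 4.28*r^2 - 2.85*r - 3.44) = 7.98*r^3 - 8.55*r^2 + 0.2*r + 3.34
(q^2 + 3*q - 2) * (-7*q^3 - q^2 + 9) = -7*q^5 - 22*q^4 + 11*q^3 + 11*q^2 + 27*q - 18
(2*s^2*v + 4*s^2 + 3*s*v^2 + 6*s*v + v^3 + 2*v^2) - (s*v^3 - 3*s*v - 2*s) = 2*s^2*v + 4*s^2 - s*v^3 + 3*s*v^2 + 9*s*v + 2*s + v^3 + 2*v^2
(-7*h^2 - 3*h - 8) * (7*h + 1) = -49*h^3 - 28*h^2 - 59*h - 8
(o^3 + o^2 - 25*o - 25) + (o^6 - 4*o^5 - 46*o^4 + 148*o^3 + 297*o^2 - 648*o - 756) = o^6 - 4*o^5 - 46*o^4 + 149*o^3 + 298*o^2 - 673*o - 781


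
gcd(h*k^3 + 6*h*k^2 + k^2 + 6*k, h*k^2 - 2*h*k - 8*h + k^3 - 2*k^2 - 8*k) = 1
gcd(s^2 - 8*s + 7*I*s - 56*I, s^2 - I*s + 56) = s + 7*I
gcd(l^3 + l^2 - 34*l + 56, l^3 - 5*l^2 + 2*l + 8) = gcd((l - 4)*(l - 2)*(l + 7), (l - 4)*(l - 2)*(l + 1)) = l^2 - 6*l + 8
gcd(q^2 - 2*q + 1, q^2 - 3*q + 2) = q - 1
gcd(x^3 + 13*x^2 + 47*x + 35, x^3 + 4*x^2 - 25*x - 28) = x^2 + 8*x + 7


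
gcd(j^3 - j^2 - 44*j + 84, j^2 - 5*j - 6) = j - 6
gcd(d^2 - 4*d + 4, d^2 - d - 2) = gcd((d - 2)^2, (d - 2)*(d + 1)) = d - 2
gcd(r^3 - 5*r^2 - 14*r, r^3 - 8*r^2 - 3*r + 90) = 1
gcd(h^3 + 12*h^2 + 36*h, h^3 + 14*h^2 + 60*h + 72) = h^2 + 12*h + 36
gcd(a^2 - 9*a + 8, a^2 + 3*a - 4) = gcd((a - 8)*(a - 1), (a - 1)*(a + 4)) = a - 1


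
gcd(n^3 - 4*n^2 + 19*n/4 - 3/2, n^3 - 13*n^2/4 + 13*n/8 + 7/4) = n - 2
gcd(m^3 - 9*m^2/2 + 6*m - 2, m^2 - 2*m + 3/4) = m - 1/2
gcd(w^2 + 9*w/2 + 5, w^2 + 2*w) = w + 2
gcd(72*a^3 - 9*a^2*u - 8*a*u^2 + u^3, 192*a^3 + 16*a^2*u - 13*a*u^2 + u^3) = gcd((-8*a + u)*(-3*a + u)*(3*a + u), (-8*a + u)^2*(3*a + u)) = -24*a^2 - 5*a*u + u^2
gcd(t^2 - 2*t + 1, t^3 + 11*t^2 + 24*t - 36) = t - 1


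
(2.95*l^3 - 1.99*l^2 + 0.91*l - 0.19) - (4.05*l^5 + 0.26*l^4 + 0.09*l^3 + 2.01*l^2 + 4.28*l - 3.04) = -4.05*l^5 - 0.26*l^4 + 2.86*l^3 - 4.0*l^2 - 3.37*l + 2.85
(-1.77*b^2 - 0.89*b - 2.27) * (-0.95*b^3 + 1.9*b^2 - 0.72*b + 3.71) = 1.6815*b^5 - 2.5175*b^4 + 1.7399*b^3 - 10.2389*b^2 - 1.6675*b - 8.4217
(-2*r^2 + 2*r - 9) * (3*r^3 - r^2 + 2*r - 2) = -6*r^5 + 8*r^4 - 33*r^3 + 17*r^2 - 22*r + 18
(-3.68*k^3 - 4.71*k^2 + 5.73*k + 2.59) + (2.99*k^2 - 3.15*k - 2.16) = -3.68*k^3 - 1.72*k^2 + 2.58*k + 0.43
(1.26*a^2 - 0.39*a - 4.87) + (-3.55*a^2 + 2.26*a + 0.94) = -2.29*a^2 + 1.87*a - 3.93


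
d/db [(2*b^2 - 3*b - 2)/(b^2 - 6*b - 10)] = 9*(-b^2 - 4*b + 2)/(b^4 - 12*b^3 + 16*b^2 + 120*b + 100)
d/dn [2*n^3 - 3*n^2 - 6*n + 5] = 6*n^2 - 6*n - 6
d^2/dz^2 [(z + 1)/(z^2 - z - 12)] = 2*(-3*z*(-z^2 + z + 12) - (z + 1)*(2*z - 1)^2)/(-z^2 + z + 12)^3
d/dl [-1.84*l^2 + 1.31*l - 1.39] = 1.31 - 3.68*l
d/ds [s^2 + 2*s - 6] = 2*s + 2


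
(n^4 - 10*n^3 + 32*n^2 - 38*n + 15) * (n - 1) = n^5 - 11*n^4 + 42*n^3 - 70*n^2 + 53*n - 15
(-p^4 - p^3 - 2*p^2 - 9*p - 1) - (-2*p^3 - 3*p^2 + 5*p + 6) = -p^4 + p^3 + p^2 - 14*p - 7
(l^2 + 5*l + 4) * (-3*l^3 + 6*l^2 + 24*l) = -3*l^5 - 9*l^4 + 42*l^3 + 144*l^2 + 96*l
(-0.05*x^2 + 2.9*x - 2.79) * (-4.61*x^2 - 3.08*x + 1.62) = 0.2305*x^4 - 13.215*x^3 + 3.8489*x^2 + 13.2912*x - 4.5198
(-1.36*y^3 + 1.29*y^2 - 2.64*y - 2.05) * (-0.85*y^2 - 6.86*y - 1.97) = 1.156*y^5 + 8.2331*y^4 - 3.9262*y^3 + 17.3116*y^2 + 19.2638*y + 4.0385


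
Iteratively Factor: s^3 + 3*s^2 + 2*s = (s + 1)*(s^2 + 2*s) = s*(s + 1)*(s + 2)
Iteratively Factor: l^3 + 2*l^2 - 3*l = (l + 3)*(l^2 - l) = (l - 1)*(l + 3)*(l)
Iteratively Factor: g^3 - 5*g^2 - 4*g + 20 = (g + 2)*(g^2 - 7*g + 10) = (g - 2)*(g + 2)*(g - 5)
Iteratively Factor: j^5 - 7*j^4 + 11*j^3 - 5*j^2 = (j - 1)*(j^4 - 6*j^3 + 5*j^2) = (j - 5)*(j - 1)*(j^3 - j^2) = j*(j - 5)*(j - 1)*(j^2 - j) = j*(j - 5)*(j - 1)^2*(j)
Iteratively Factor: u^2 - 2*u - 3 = (u - 3)*(u + 1)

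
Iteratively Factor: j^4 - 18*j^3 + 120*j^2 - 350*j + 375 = (j - 5)*(j^3 - 13*j^2 + 55*j - 75) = (j - 5)*(j - 3)*(j^2 - 10*j + 25) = (j - 5)^2*(j - 3)*(j - 5)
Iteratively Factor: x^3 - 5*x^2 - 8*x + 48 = (x + 3)*(x^2 - 8*x + 16) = (x - 4)*(x + 3)*(x - 4)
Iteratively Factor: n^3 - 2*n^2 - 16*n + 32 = (n + 4)*(n^2 - 6*n + 8) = (n - 2)*(n + 4)*(n - 4)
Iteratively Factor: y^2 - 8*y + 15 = (y - 5)*(y - 3)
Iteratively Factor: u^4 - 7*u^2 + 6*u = (u - 2)*(u^3 + 2*u^2 - 3*u) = u*(u - 2)*(u^2 + 2*u - 3) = u*(u - 2)*(u + 3)*(u - 1)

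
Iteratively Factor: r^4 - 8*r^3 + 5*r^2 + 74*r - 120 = (r - 4)*(r^3 - 4*r^2 - 11*r + 30) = (r - 5)*(r - 4)*(r^2 + r - 6) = (r - 5)*(r - 4)*(r - 2)*(r + 3)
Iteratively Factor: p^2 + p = (p + 1)*(p)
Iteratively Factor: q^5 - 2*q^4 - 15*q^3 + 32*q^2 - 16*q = (q)*(q^4 - 2*q^3 - 15*q^2 + 32*q - 16) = q*(q - 1)*(q^3 - q^2 - 16*q + 16) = q*(q - 4)*(q - 1)*(q^2 + 3*q - 4) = q*(q - 4)*(q - 1)^2*(q + 4)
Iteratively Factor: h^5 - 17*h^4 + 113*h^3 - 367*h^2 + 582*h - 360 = (h - 3)*(h^4 - 14*h^3 + 71*h^2 - 154*h + 120) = (h - 4)*(h - 3)*(h^3 - 10*h^2 + 31*h - 30) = (h - 4)*(h - 3)^2*(h^2 - 7*h + 10) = (h - 5)*(h - 4)*(h - 3)^2*(h - 2)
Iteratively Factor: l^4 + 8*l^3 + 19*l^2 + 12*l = (l + 1)*(l^3 + 7*l^2 + 12*l) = (l + 1)*(l + 4)*(l^2 + 3*l) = (l + 1)*(l + 3)*(l + 4)*(l)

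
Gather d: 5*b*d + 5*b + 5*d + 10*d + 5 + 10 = 5*b + d*(5*b + 15) + 15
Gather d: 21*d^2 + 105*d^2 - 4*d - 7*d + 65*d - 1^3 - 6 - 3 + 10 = 126*d^2 + 54*d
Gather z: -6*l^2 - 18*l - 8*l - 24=-6*l^2 - 26*l - 24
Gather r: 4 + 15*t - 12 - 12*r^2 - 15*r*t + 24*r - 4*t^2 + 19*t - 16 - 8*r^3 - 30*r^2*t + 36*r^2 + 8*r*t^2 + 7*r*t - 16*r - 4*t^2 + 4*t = -8*r^3 + r^2*(24 - 30*t) + r*(8*t^2 - 8*t + 8) - 8*t^2 + 38*t - 24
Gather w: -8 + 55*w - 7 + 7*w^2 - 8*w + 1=7*w^2 + 47*w - 14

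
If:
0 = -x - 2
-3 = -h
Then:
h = 3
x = -2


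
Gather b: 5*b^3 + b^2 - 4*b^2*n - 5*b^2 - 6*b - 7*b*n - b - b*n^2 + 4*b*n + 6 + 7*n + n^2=5*b^3 + b^2*(-4*n - 4) + b*(-n^2 - 3*n - 7) + n^2 + 7*n + 6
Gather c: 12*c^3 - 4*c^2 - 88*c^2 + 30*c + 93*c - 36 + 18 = 12*c^3 - 92*c^2 + 123*c - 18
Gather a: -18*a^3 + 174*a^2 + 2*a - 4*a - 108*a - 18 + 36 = -18*a^3 + 174*a^2 - 110*a + 18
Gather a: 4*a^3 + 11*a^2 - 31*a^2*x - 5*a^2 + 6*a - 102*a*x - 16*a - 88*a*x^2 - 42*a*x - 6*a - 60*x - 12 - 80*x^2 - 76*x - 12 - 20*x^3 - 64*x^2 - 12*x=4*a^3 + a^2*(6 - 31*x) + a*(-88*x^2 - 144*x - 16) - 20*x^3 - 144*x^2 - 148*x - 24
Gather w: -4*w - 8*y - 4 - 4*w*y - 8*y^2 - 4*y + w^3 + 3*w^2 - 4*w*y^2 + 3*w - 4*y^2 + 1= w^3 + 3*w^2 + w*(-4*y^2 - 4*y - 1) - 12*y^2 - 12*y - 3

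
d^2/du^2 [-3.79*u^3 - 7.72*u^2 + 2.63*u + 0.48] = -22.74*u - 15.44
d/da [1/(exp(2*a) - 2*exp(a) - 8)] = 2*(1 - exp(a))*exp(a)/(-exp(2*a) + 2*exp(a) + 8)^2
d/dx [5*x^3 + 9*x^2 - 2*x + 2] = 15*x^2 + 18*x - 2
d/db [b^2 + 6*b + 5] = 2*b + 6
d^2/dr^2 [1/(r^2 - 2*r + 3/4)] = 32*(-4*r^2 + 8*r + 16*(r - 1)^2 - 3)/(4*r^2 - 8*r + 3)^3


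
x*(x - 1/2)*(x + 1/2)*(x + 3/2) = x^4 + 3*x^3/2 - x^2/4 - 3*x/8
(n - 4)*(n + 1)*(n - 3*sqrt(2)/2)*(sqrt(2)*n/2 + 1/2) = sqrt(2)*n^4/2 - 3*sqrt(2)*n^3/2 - n^3 - 11*sqrt(2)*n^2/4 + 3*n^2 + 9*sqrt(2)*n/4 + 4*n + 3*sqrt(2)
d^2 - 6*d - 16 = (d - 8)*(d + 2)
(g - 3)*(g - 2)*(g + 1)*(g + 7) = g^4 + 3*g^3 - 27*g^2 + 13*g + 42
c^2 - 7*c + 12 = (c - 4)*(c - 3)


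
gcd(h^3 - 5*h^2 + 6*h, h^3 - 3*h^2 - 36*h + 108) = h - 3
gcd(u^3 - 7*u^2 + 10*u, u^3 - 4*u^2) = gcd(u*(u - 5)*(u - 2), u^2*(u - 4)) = u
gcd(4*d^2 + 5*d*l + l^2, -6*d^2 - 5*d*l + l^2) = d + l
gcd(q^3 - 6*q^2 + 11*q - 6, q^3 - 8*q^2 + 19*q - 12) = q^2 - 4*q + 3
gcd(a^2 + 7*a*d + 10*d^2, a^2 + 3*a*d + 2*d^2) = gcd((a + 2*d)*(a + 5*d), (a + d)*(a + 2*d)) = a + 2*d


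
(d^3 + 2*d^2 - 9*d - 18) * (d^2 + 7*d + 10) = d^5 + 9*d^4 + 15*d^3 - 61*d^2 - 216*d - 180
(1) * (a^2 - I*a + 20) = a^2 - I*a + 20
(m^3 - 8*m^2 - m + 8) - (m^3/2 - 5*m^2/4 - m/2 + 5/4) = m^3/2 - 27*m^2/4 - m/2 + 27/4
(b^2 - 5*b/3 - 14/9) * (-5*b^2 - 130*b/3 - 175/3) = -5*b^4 - 35*b^3 + 65*b^2/3 + 4445*b/27 + 2450/27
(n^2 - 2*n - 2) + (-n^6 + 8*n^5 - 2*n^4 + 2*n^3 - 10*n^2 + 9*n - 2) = -n^6 + 8*n^5 - 2*n^4 + 2*n^3 - 9*n^2 + 7*n - 4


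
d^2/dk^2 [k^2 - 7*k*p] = 2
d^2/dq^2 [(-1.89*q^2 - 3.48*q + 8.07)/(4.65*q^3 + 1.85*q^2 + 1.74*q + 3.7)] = (-81.73305*q^6 - 451.4778*q^5 + 2006.05464*q^4 + 1610.65968*q^3 + 1353.58677*q^2 - 534.27852*q - 68.552556)/(100.544625*q^9 + 120.004875*q^8 + 160.613325*q^7 + 336.151475*q^6 + 251.07597*q^5 + 234.41313*q^4 + 267.705324*q^3 + 109.58586*q^2 + 71.4618*q + 50.653)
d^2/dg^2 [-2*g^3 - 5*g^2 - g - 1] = -12*g - 10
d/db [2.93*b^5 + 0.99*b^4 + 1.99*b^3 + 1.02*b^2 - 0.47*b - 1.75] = 14.65*b^4 + 3.96*b^3 + 5.97*b^2 + 2.04*b - 0.47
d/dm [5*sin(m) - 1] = 5*cos(m)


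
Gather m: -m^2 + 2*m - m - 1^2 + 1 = -m^2 + m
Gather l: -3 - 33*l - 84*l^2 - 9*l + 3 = -84*l^2 - 42*l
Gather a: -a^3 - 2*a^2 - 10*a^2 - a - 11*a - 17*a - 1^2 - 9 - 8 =-a^3 - 12*a^2 - 29*a - 18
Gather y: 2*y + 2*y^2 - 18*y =2*y^2 - 16*y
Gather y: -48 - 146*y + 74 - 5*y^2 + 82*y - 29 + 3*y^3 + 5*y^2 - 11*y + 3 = 3*y^3 - 75*y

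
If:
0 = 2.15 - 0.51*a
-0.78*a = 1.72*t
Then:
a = 4.22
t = -1.91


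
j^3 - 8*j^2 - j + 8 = (j - 8)*(j - 1)*(j + 1)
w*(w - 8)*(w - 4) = w^3 - 12*w^2 + 32*w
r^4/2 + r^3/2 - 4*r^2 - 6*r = r*(r/2 + 1)*(r - 3)*(r + 2)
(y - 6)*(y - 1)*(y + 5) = y^3 - 2*y^2 - 29*y + 30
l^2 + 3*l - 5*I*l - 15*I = (l + 3)*(l - 5*I)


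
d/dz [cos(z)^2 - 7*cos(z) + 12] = (7 - 2*cos(z))*sin(z)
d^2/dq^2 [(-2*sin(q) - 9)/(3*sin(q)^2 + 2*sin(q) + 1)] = 2*(9*sin(q)^5 + 156*sin(q)^4 + 45*sin(q)^3 - 281*sin(q)^2 - 152*sin(q) - 5)/(3*sin(q)^2 + 2*sin(q) + 1)^3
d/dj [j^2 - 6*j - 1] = 2*j - 6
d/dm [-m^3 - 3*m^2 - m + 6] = -3*m^2 - 6*m - 1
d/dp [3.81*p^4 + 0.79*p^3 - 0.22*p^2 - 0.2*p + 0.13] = 15.24*p^3 + 2.37*p^2 - 0.44*p - 0.2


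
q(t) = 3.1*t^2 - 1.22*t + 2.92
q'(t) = 6.2*t - 1.22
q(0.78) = 3.85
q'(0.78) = 3.62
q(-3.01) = 34.68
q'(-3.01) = -19.88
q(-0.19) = 3.26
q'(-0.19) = -2.40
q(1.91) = 11.90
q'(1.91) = 10.62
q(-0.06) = 3.00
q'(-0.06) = -1.59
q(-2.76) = 29.90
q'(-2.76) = -18.33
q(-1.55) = 12.26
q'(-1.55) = -10.83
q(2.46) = 18.68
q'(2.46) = 14.03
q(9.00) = 243.04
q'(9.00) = 54.58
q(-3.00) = 34.48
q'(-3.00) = -19.82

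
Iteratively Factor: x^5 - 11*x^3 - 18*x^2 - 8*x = (x)*(x^4 - 11*x^2 - 18*x - 8) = x*(x + 1)*(x^3 - x^2 - 10*x - 8) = x*(x + 1)*(x + 2)*(x^2 - 3*x - 4) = x*(x + 1)^2*(x + 2)*(x - 4)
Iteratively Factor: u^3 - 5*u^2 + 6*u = (u - 2)*(u^2 - 3*u) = u*(u - 2)*(u - 3)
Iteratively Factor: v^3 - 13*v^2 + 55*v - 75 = (v - 3)*(v^2 - 10*v + 25) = (v - 5)*(v - 3)*(v - 5)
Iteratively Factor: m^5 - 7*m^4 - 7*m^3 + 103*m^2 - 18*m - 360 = (m - 4)*(m^4 - 3*m^3 - 19*m^2 + 27*m + 90) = (m - 4)*(m + 3)*(m^3 - 6*m^2 - m + 30) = (m - 4)*(m + 2)*(m + 3)*(m^2 - 8*m + 15) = (m - 5)*(m - 4)*(m + 2)*(m + 3)*(m - 3)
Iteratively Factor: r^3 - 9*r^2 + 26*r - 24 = (r - 4)*(r^2 - 5*r + 6) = (r - 4)*(r - 2)*(r - 3)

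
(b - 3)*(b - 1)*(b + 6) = b^3 + 2*b^2 - 21*b + 18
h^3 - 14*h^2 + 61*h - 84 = (h - 7)*(h - 4)*(h - 3)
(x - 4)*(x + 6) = x^2 + 2*x - 24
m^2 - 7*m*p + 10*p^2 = (m - 5*p)*(m - 2*p)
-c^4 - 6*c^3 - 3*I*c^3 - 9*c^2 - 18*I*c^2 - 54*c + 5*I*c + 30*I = (c + 6)*(c + 5*I)*(I*c + 1)^2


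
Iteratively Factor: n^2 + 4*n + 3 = (n + 1)*(n + 3)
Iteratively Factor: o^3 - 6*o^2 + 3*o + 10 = (o + 1)*(o^2 - 7*o + 10) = (o - 5)*(o + 1)*(o - 2)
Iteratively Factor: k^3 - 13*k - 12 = (k - 4)*(k^2 + 4*k + 3) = (k - 4)*(k + 3)*(k + 1)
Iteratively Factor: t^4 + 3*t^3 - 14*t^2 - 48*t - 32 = (t + 2)*(t^3 + t^2 - 16*t - 16) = (t + 1)*(t + 2)*(t^2 - 16) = (t - 4)*(t + 1)*(t + 2)*(t + 4)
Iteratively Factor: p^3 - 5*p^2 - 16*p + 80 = (p + 4)*(p^2 - 9*p + 20) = (p - 4)*(p + 4)*(p - 5)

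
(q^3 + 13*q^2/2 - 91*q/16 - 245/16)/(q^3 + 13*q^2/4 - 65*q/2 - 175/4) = (q - 7/4)/(q - 5)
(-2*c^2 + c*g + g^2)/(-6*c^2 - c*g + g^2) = (c - g)/(3*c - g)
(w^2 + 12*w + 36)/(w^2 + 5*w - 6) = (w + 6)/(w - 1)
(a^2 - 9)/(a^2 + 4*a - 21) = (a + 3)/(a + 7)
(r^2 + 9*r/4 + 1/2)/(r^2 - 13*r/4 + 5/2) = (4*r^2 + 9*r + 2)/(4*r^2 - 13*r + 10)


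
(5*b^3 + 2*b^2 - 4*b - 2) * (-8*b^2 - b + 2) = -40*b^5 - 21*b^4 + 40*b^3 + 24*b^2 - 6*b - 4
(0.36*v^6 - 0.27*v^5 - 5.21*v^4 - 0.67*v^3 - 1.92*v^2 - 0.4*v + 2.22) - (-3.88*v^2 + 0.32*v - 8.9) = 0.36*v^6 - 0.27*v^5 - 5.21*v^4 - 0.67*v^3 + 1.96*v^2 - 0.72*v + 11.12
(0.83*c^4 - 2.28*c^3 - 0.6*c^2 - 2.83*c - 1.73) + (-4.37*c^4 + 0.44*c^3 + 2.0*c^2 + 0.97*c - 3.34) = -3.54*c^4 - 1.84*c^3 + 1.4*c^2 - 1.86*c - 5.07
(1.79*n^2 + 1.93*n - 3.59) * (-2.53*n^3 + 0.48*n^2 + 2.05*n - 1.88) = -4.5287*n^5 - 4.0237*n^4 + 13.6786*n^3 - 1.1319*n^2 - 10.9879*n + 6.7492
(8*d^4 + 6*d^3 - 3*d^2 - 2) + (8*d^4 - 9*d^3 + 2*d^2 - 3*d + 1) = 16*d^4 - 3*d^3 - d^2 - 3*d - 1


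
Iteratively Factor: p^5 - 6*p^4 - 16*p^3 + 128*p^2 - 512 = (p - 4)*(p^4 - 2*p^3 - 24*p^2 + 32*p + 128) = (p - 4)*(p + 4)*(p^3 - 6*p^2 + 32) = (p - 4)^2*(p + 4)*(p^2 - 2*p - 8) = (p - 4)^3*(p + 4)*(p + 2)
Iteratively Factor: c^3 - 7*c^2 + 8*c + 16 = (c + 1)*(c^2 - 8*c + 16) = (c - 4)*(c + 1)*(c - 4)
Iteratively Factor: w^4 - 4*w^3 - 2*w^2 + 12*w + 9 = (w - 3)*(w^3 - w^2 - 5*w - 3) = (w - 3)*(w + 1)*(w^2 - 2*w - 3) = (w - 3)^2*(w + 1)*(w + 1)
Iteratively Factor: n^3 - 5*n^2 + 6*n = (n - 3)*(n^2 - 2*n) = n*(n - 3)*(n - 2)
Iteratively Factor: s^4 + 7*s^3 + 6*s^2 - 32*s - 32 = (s + 1)*(s^3 + 6*s^2 - 32) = (s + 1)*(s + 4)*(s^2 + 2*s - 8) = (s + 1)*(s + 4)^2*(s - 2)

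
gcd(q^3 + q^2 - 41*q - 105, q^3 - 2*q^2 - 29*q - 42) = q^2 - 4*q - 21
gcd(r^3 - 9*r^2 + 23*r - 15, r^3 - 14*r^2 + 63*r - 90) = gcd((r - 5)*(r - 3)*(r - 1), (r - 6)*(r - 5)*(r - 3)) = r^2 - 8*r + 15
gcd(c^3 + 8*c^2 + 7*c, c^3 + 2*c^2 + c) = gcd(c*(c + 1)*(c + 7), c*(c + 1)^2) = c^2 + c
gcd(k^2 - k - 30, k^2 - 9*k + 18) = k - 6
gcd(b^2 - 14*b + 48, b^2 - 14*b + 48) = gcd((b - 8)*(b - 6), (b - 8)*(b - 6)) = b^2 - 14*b + 48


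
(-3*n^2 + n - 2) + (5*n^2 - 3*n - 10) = 2*n^2 - 2*n - 12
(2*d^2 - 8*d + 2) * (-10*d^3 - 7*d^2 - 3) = -20*d^5 + 66*d^4 + 36*d^3 - 20*d^2 + 24*d - 6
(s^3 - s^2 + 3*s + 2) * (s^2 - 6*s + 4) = s^5 - 7*s^4 + 13*s^3 - 20*s^2 + 8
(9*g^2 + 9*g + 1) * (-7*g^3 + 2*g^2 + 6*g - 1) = -63*g^5 - 45*g^4 + 65*g^3 + 47*g^2 - 3*g - 1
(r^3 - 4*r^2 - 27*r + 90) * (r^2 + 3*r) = r^5 - r^4 - 39*r^3 + 9*r^2 + 270*r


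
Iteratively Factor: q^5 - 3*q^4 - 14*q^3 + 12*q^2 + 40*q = (q + 2)*(q^4 - 5*q^3 - 4*q^2 + 20*q) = (q - 5)*(q + 2)*(q^3 - 4*q) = q*(q - 5)*(q + 2)*(q^2 - 4) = q*(q - 5)*(q + 2)^2*(q - 2)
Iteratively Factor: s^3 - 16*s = (s - 4)*(s^2 + 4*s) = (s - 4)*(s + 4)*(s)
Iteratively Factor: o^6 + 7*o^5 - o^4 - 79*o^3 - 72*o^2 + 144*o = (o - 3)*(o^5 + 10*o^4 + 29*o^3 + 8*o^2 - 48*o) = (o - 3)*(o - 1)*(o^4 + 11*o^3 + 40*o^2 + 48*o) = (o - 3)*(o - 1)*(o + 3)*(o^3 + 8*o^2 + 16*o) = (o - 3)*(o - 1)*(o + 3)*(o + 4)*(o^2 + 4*o) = o*(o - 3)*(o - 1)*(o + 3)*(o + 4)*(o + 4)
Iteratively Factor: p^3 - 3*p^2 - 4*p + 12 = (p - 3)*(p^2 - 4) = (p - 3)*(p + 2)*(p - 2)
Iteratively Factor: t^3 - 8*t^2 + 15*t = (t - 3)*(t^2 - 5*t) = t*(t - 3)*(t - 5)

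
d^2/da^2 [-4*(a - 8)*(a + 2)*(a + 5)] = 8 - 24*a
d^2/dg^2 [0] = 0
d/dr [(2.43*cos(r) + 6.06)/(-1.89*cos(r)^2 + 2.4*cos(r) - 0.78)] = (-4.5927*cos(r)^2 - 22.9068*cos(r) + 16.4394)*sin(r)/(3.5721*cos(r)^4 - 9.072*cos(r)^3 + 8.7084*cos(r)^2 - 3.744*cos(r) + 0.6084)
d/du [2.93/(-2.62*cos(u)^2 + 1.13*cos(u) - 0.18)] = (3.3109 - 15.3532*cos(u))*sin(u)/(2.62*cos(u)^2 - 1.13*cos(u) + 0.18)^2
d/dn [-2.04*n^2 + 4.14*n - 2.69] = 4.14 - 4.08*n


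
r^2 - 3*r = r*(r - 3)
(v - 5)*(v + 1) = v^2 - 4*v - 5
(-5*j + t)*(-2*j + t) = 10*j^2 - 7*j*t + t^2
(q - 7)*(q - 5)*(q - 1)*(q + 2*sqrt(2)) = q^4 - 13*q^3 + 2*sqrt(2)*q^3 - 26*sqrt(2)*q^2 + 47*q^2 - 35*q + 94*sqrt(2)*q - 70*sqrt(2)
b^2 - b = b*(b - 1)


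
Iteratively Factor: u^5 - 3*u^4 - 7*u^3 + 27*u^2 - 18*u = (u + 3)*(u^4 - 6*u^3 + 11*u^2 - 6*u) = (u - 2)*(u + 3)*(u^3 - 4*u^2 + 3*u) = u*(u - 2)*(u + 3)*(u^2 - 4*u + 3) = u*(u - 2)*(u - 1)*(u + 3)*(u - 3)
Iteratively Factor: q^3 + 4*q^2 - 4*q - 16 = (q + 4)*(q^2 - 4) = (q + 2)*(q + 4)*(q - 2)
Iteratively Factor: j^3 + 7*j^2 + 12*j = (j + 4)*(j^2 + 3*j) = j*(j + 4)*(j + 3)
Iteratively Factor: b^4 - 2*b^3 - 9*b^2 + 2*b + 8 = (b + 1)*(b^3 - 3*b^2 - 6*b + 8) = (b - 4)*(b + 1)*(b^2 + b - 2) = (b - 4)*(b - 1)*(b + 1)*(b + 2)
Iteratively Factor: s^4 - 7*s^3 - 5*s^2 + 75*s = (s - 5)*(s^3 - 2*s^2 - 15*s) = s*(s - 5)*(s^2 - 2*s - 15) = s*(s - 5)*(s + 3)*(s - 5)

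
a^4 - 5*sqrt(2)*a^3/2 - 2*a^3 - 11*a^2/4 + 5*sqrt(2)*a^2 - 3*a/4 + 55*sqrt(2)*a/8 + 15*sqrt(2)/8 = (a - 3)*(a + 1/2)^2*(a - 5*sqrt(2)/2)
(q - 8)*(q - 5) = q^2 - 13*q + 40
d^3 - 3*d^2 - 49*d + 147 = (d - 7)*(d - 3)*(d + 7)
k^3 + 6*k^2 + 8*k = k*(k + 2)*(k + 4)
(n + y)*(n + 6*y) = n^2 + 7*n*y + 6*y^2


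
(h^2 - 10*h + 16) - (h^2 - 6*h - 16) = 32 - 4*h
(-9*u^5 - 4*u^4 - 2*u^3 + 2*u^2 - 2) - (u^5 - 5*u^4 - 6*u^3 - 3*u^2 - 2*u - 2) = -10*u^5 + u^4 + 4*u^3 + 5*u^2 + 2*u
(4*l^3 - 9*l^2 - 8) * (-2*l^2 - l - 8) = -8*l^5 + 14*l^4 - 23*l^3 + 88*l^2 + 8*l + 64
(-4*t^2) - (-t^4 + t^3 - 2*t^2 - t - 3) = t^4 - t^3 - 2*t^2 + t + 3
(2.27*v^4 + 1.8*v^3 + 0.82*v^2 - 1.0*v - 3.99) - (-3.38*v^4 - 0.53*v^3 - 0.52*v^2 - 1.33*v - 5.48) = 5.65*v^4 + 2.33*v^3 + 1.34*v^2 + 0.33*v + 1.49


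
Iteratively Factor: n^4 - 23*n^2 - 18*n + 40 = (n - 5)*(n^3 + 5*n^2 + 2*n - 8) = (n - 5)*(n + 4)*(n^2 + n - 2) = (n - 5)*(n + 2)*(n + 4)*(n - 1)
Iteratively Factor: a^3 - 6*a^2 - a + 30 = (a - 5)*(a^2 - a - 6) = (a - 5)*(a + 2)*(a - 3)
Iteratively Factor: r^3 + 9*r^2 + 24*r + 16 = (r + 1)*(r^2 + 8*r + 16) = (r + 1)*(r + 4)*(r + 4)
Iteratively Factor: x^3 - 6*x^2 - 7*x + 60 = (x + 3)*(x^2 - 9*x + 20) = (x - 5)*(x + 3)*(x - 4)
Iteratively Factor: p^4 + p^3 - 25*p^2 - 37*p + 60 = (p - 1)*(p^3 + 2*p^2 - 23*p - 60) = (p - 1)*(p + 3)*(p^2 - p - 20) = (p - 5)*(p - 1)*(p + 3)*(p + 4)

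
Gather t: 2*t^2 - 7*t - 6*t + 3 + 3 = 2*t^2 - 13*t + 6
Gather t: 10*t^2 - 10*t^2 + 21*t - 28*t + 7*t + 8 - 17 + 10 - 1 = 0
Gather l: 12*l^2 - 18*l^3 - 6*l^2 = -18*l^3 + 6*l^2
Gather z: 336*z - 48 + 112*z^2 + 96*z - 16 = 112*z^2 + 432*z - 64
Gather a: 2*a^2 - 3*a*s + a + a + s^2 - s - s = 2*a^2 + a*(2 - 3*s) + s^2 - 2*s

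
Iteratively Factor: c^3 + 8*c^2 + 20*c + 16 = (c + 2)*(c^2 + 6*c + 8) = (c + 2)^2*(c + 4)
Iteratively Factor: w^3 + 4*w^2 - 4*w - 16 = (w + 4)*(w^2 - 4) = (w - 2)*(w + 4)*(w + 2)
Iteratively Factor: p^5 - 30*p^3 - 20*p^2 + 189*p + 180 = (p - 3)*(p^4 + 3*p^3 - 21*p^2 - 83*p - 60) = (p - 3)*(p + 3)*(p^3 - 21*p - 20) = (p - 3)*(p + 3)*(p + 4)*(p^2 - 4*p - 5) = (p - 5)*(p - 3)*(p + 3)*(p + 4)*(p + 1)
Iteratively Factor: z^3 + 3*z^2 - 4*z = (z + 4)*(z^2 - z) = z*(z + 4)*(z - 1)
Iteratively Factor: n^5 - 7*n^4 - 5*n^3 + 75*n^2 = (n)*(n^4 - 7*n^3 - 5*n^2 + 75*n) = n*(n - 5)*(n^3 - 2*n^2 - 15*n) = n*(n - 5)^2*(n^2 + 3*n) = n^2*(n - 5)^2*(n + 3)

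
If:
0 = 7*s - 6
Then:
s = 6/7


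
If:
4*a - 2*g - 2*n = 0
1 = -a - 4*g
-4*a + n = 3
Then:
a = -11/7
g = 1/7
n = -23/7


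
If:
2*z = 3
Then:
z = 3/2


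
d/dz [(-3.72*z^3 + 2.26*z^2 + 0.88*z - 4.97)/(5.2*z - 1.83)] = (-38.688*z^3 + 32.1748*z^2 - 8.2716*z + 24.2336)/(27.04*z^2 - 19.032*z + 3.3489)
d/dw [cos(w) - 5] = -sin(w)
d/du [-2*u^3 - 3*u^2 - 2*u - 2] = -6*u^2 - 6*u - 2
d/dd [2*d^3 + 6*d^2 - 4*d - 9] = 6*d^2 + 12*d - 4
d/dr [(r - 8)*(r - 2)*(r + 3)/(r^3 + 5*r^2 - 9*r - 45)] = 2*(6*r^2 - 31*r + 59)/(r^4 + 4*r^3 - 26*r^2 - 60*r + 225)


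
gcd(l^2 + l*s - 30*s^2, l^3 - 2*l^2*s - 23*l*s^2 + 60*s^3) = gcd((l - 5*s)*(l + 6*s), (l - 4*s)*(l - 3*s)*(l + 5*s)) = 1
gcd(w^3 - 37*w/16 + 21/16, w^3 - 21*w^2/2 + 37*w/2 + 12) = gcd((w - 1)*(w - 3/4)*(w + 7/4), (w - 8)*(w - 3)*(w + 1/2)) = 1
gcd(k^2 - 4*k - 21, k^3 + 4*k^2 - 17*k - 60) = k + 3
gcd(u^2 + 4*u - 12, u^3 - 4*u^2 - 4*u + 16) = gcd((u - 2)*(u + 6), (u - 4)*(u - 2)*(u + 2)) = u - 2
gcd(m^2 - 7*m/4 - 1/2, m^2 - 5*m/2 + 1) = m - 2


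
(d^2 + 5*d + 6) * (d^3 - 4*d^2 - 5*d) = d^5 + d^4 - 19*d^3 - 49*d^2 - 30*d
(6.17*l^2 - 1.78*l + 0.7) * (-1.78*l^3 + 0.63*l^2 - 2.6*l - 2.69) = -10.9826*l^5 + 7.0555*l^4 - 18.4094*l^3 - 11.5283*l^2 + 2.9682*l - 1.883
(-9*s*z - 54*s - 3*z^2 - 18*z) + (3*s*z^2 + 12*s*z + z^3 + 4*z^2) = 3*s*z^2 + 3*s*z - 54*s + z^3 + z^2 - 18*z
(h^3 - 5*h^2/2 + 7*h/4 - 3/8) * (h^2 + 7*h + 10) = h^5 + 9*h^4/2 - 23*h^3/4 - 105*h^2/8 + 119*h/8 - 15/4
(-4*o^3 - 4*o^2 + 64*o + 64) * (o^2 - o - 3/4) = -4*o^5 + 71*o^3 + 3*o^2 - 112*o - 48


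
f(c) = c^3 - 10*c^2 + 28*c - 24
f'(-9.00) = 451.00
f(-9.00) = -1815.00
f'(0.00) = 28.00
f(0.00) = -24.00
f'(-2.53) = 97.80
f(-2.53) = -175.04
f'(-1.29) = 58.79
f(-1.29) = -78.91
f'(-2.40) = 93.28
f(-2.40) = -162.62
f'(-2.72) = 104.60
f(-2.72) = -194.27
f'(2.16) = -1.20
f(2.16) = -0.10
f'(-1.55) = 66.21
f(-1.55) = -95.15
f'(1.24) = 7.81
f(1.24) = -2.75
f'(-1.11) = 53.90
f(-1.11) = -68.77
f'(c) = 3*c^2 - 20*c + 28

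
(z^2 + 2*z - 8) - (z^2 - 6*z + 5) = 8*z - 13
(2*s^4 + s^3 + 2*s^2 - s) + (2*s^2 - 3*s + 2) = 2*s^4 + s^3 + 4*s^2 - 4*s + 2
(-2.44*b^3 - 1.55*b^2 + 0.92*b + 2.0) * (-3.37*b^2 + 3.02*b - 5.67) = 8.2228*b^5 - 2.1453*b^4 + 6.0534*b^3 + 4.8269*b^2 + 0.8236*b - 11.34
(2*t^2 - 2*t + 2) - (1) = 2*t^2 - 2*t + 1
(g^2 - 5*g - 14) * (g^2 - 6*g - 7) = g^4 - 11*g^3 + 9*g^2 + 119*g + 98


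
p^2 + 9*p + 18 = (p + 3)*(p + 6)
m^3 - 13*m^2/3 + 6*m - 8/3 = (m - 2)*(m - 4/3)*(m - 1)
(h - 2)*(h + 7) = h^2 + 5*h - 14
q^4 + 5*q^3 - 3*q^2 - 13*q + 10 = (q - 1)^2*(q + 2)*(q + 5)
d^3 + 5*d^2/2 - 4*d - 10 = (d - 2)*(d + 2)*(d + 5/2)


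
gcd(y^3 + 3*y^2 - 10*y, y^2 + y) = y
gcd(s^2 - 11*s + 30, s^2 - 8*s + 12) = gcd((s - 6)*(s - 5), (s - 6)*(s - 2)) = s - 6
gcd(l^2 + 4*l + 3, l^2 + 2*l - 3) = l + 3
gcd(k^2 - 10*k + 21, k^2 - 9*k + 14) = k - 7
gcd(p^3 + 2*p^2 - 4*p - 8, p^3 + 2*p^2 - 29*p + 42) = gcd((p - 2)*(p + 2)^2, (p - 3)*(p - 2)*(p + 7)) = p - 2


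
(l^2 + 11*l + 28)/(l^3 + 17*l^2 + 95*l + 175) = (l + 4)/(l^2 + 10*l + 25)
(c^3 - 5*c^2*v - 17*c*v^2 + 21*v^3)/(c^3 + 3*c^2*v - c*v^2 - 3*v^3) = (c - 7*v)/(c + v)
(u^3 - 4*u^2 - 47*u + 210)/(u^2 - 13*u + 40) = (u^2 + u - 42)/(u - 8)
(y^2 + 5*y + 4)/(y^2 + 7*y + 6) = (y + 4)/(y + 6)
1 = 1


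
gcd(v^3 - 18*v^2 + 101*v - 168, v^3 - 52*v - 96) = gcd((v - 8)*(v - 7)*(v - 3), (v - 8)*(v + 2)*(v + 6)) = v - 8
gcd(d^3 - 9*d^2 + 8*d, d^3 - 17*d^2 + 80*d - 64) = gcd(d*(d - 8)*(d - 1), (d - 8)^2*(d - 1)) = d^2 - 9*d + 8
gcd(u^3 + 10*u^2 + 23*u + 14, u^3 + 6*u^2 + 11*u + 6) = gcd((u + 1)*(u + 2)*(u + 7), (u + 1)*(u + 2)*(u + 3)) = u^2 + 3*u + 2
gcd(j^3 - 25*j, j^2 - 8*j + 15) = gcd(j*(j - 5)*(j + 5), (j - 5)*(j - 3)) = j - 5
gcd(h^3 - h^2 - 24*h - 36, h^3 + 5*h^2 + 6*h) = h^2 + 5*h + 6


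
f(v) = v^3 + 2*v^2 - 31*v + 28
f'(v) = 3*v^2 + 4*v - 31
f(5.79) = 109.66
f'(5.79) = 92.73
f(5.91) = 121.07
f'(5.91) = 97.42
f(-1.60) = 78.62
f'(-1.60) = -29.72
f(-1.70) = 81.57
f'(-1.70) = -29.13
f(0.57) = 11.16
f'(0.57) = -27.75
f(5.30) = 68.76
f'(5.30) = 74.47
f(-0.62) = 47.75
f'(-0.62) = -32.33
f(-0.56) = 45.81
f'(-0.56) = -32.30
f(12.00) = 1672.00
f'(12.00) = 449.00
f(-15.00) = -2432.00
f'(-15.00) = 584.00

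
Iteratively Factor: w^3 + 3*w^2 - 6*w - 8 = (w + 4)*(w^2 - w - 2) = (w - 2)*(w + 4)*(w + 1)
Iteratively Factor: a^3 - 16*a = (a + 4)*(a^2 - 4*a) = a*(a + 4)*(a - 4)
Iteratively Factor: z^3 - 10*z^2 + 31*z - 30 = (z - 5)*(z^2 - 5*z + 6) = (z - 5)*(z - 2)*(z - 3)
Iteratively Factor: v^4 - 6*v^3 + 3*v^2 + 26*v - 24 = (v + 2)*(v^3 - 8*v^2 + 19*v - 12) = (v - 3)*(v + 2)*(v^2 - 5*v + 4) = (v - 3)*(v - 1)*(v + 2)*(v - 4)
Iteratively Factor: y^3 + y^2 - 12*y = (y)*(y^2 + y - 12) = y*(y - 3)*(y + 4)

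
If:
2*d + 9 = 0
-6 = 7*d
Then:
No Solution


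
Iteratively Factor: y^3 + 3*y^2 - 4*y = (y + 4)*(y^2 - y) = y*(y + 4)*(y - 1)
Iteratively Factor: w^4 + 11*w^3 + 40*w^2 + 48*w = (w + 3)*(w^3 + 8*w^2 + 16*w) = w*(w + 3)*(w^2 + 8*w + 16) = w*(w + 3)*(w + 4)*(w + 4)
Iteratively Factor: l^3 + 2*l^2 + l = (l)*(l^2 + 2*l + 1) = l*(l + 1)*(l + 1)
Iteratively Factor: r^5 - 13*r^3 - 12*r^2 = (r)*(r^4 - 13*r^2 - 12*r) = r^2*(r^3 - 13*r - 12) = r^2*(r + 1)*(r^2 - r - 12) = r^2*(r - 4)*(r + 1)*(r + 3)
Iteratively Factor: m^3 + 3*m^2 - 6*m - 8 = (m + 1)*(m^2 + 2*m - 8) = (m + 1)*(m + 4)*(m - 2)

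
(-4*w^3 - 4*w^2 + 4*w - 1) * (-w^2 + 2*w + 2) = 4*w^5 - 4*w^4 - 20*w^3 + w^2 + 6*w - 2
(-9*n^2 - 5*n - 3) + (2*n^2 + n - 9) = -7*n^2 - 4*n - 12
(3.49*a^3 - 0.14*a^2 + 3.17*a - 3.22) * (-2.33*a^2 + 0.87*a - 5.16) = -8.1317*a^5 + 3.3625*a^4 - 25.5163*a^3 + 10.9829*a^2 - 19.1586*a + 16.6152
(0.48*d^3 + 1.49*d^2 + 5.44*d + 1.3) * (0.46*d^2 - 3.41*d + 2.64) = 0.2208*d^5 - 0.9514*d^4 - 1.3113*d^3 - 14.0188*d^2 + 9.9286*d + 3.432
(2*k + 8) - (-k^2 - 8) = k^2 + 2*k + 16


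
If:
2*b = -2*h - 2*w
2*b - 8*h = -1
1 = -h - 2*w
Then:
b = 7/18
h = 2/9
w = -11/18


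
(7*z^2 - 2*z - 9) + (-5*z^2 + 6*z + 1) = 2*z^2 + 4*z - 8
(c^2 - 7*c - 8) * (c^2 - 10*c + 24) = c^4 - 17*c^3 + 86*c^2 - 88*c - 192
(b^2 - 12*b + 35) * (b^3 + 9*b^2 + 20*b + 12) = b^5 - 3*b^4 - 53*b^3 + 87*b^2 + 556*b + 420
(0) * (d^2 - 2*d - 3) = 0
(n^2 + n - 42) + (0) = n^2 + n - 42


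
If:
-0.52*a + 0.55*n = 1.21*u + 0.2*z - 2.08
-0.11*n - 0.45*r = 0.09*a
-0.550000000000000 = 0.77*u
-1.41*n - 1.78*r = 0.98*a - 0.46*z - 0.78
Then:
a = 0.068250018297592*z + 3.88094055597794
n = 0.428163653663178*z - 1.68399386395852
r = -0.118312230110517*z - 0.364545166672392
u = -0.71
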